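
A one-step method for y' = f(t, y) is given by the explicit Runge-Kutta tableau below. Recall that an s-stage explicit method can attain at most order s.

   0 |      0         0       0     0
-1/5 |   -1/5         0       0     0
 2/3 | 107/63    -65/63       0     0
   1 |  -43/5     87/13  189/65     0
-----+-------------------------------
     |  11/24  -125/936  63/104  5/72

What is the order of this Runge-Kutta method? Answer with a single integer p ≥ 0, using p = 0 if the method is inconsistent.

4

b = (11/24, -125/936, 63/104, 5/72)
c = (0, -1/5, 2/3, 1)
Ac = (0, 0, 13/63, 3/5)
Σ b_i: 11/24·1 + (-125/936)·1 + 63/104·1 + 5/72·1 = 1 ✓
b·c: (-125/936)·(-1/5) + 63/104·2/3 + 5/72·1 = 1/2 ✓
b·c²: (-125/936)·1/25 + 63/104·4/9 + 5/72·1 = 1/3 ✓
b·Ac: 63/104·13/63 + 5/72·3/5 = 1/6 ✓
b·c³: (-125/936)·(-1/125) + 63/104·8/27 + 5/72·1 = 1/4 ✓
b·(c∘Ac): 63/104·26/189 + 5/72·3/5 = 1/8 ✓
b·Ac²: 63/104·(-13/315) + 5/72·39/25 = 1/12 ✓
b·A²c: 5/72·3/5 = 1/24 ✓; 4 stages ⇒ order 4.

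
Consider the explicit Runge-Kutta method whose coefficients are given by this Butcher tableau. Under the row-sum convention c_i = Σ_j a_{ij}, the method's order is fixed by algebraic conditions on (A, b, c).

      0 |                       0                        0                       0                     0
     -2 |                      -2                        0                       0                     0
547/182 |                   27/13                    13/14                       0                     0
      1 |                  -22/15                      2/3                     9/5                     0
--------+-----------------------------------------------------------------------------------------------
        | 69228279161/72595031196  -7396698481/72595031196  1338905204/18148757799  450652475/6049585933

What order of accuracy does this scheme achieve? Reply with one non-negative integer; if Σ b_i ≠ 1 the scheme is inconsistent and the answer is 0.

b = (69228279161/72595031196, -7396698481/72595031196, 1338905204/18148757799, 450652475/6049585933)
c = (0, -2, 547/182, 1)
Ac = (0, 0, -13/7, 11129/2730)
Σ b_i: 69228279161/72595031196·1 + (-7396698481/72595031196)·1 + 1338905204/18148757799·1 + 450652475/6049585933·1 = 1 ✓
b·c: (-7396698481/72595031196)·(-2) + 1338905204/18148757799·547/182 + 450652475/6049585933·1 = 1/2 ✓
b·c²: (-7396698481/72595031196)·4 + 1338905204/18148757799·299209/33124 + 450652475/6049585933·1 = 1/3 ✓
b·Ac: 1338905204/18148757799·(-13/7) + 450652475/6049585933·11129/2730 = 1/6 ✓
b·c³: (-7396698481/72595031196)·(-8) + 1338905204/18148757799·163667323/6028568 + 450652475/6049585933·1 = 3184683787139/1101024639806 ≠ 1/4 ⇒ order 3.
b·(c∘Ac): 1338905204/18148757799·(-547/98) + 450652475/6049585933·11129/2730 = -1307963869/12099171866 ≠ 1/8
b·Ac²: 1338905204/18148757799·26/7 + 450652475/6049585933·9403603/496860 = 11123951409143/6606147838836 ≠ 1/12
b·A²c: 450652475/6049585933·(-117/35) = -1506466845/6049585933 ≠ 1/24

3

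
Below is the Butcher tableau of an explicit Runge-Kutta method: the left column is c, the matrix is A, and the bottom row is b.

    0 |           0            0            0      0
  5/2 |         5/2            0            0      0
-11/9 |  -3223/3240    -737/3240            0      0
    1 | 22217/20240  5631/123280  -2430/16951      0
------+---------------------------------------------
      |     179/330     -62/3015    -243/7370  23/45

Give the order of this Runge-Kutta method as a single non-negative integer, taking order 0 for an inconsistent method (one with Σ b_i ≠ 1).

b = (179/330, -62/3015, -243/7370, 23/45)
c = (0, 5/2, -11/9, 1)
Ac = (0, 0, -737/1296, 213/736)
Σ b_i: 179/330·1 + (-62/3015)·1 + (-243/7370)·1 + 23/45·1 = 1 ✓
b·c: (-62/3015)·5/2 + (-243/7370)·(-11/9) + 23/45·1 = 1/2 ✓
b·c²: (-62/3015)·25/4 + (-243/7370)·121/81 + 23/45·1 = 1/3 ✓
b·Ac: (-243/7370)·(-737/1296) + 23/45·213/736 = 1/6 ✓
b·c³: (-62/3015)·125/8 + (-243/7370)·(-1331/729) + 23/45·1 = 1/4 ✓
b·(c∘Ac): (-243/7370)·8107/11664 + 23/45·213/736 = 1/8 ✓
b·Ac²: (-243/7370)·(-3685/2592) + 23/45·105/1472 = 1/12 ✓
b·A²c: 23/45·15/184 = 1/24 ✓; 4 stages ⇒ order 4.

4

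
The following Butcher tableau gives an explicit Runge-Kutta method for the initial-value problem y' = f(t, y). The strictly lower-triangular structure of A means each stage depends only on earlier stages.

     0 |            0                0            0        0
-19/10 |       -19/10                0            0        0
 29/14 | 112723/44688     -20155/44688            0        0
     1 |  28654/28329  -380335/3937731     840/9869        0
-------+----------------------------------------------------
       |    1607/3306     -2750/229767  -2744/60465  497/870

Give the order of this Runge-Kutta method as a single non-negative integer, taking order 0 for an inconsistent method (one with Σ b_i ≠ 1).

4

b = (1607/3306, -2750/229767, -2744/60465, 497/870)
c = (0, -19/10, 29/14, 1)
Ac = (0, 0, 4031/4704, 1073/2982)
Σ b_i: 1607/3306·1 + (-2750/229767)·1 + (-2744/60465)·1 + 497/870·1 = 1 ✓
b·c: (-2750/229767)·(-19/10) + (-2744/60465)·29/14 + 497/870·1 = 1/2 ✓
b·c²: (-2750/229767)·361/100 + (-2744/60465)·841/196 + 497/870·1 = 1/3 ✓
b·Ac: (-2744/60465)·4031/4704 + 497/870·1073/2982 = 1/6 ✓
b·c³: (-2750/229767)·(-6859/1000) + (-2744/60465)·24389/2744 + 497/870·1 = 1/4 ✓
b·(c∘Ac): (-2744/60465)·116899/65856 + 497/870·1073/2982 = 1/8 ✓
b·Ac²: (-2744/60465)·(-76589/47040) + 497/870·493/29820 = 1/12 ✓
b·A²c: 497/870·145/1988 = 1/24 ✓; 4 stages ⇒ order 4.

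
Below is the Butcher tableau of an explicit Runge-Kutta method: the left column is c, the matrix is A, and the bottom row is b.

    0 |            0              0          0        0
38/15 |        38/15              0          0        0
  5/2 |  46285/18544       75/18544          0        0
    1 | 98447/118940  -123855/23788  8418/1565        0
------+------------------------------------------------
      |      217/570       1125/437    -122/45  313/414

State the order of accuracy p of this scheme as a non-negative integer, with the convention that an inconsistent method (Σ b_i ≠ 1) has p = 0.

b = (217/570, 1125/437, -122/45, 313/414)
c = (0, 38/15, 5/2, 1)
Ac = (0, 0, 5/488, 161/626)
Σ b_i: 217/570·1 + 1125/437·1 + (-122/45)·1 + 313/414·1 = 1 ✓
b·c: 1125/437·38/15 + (-122/45)·5/2 + 313/414·1 = 1/2 ✓
b·c²: 1125/437·1444/225 + (-122/45)·25/4 + 313/414·1 = 1/3 ✓
b·Ac: (-122/45)·5/488 + 313/414·161/626 = 1/6 ✓
b·c³: 1125/437·54872/3375 + (-122/45)·125/8 + 313/414·1 = 1/4 ✓
b·(c∘Ac): (-122/45)·25/976 + 313/414·161/626 = 1/8 ✓
b·Ac²: (-122/45)·19/732 + 313/414·1909/9390 = 1/12 ✓
b·A²c: 313/414·69/1252 = 1/24 ✓; 4 stages ⇒ order 4.

4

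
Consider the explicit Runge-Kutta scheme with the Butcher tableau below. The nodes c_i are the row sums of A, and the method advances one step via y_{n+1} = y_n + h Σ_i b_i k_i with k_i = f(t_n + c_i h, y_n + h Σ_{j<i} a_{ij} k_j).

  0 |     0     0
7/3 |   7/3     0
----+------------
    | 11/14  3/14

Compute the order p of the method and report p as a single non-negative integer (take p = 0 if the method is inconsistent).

b = (11/14, 3/14)
c = (0, 7/3)
Σ b_i: 11/14·1 + 3/14·1 = 1 ✓
b·c: 3/14·7/3 = 1/2 ✓; 2 stages ⇒ order 2.

2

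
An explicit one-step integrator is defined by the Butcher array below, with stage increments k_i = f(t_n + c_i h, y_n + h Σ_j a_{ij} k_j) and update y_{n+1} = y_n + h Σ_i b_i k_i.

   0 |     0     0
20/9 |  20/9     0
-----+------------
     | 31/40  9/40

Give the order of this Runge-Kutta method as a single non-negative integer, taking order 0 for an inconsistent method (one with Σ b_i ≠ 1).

2

b = (31/40, 9/40)
c = (0, 20/9)
Σ b_i: 31/40·1 + 9/40·1 = 1 ✓
b·c: 9/40·20/9 = 1/2 ✓; 2 stages ⇒ order 2.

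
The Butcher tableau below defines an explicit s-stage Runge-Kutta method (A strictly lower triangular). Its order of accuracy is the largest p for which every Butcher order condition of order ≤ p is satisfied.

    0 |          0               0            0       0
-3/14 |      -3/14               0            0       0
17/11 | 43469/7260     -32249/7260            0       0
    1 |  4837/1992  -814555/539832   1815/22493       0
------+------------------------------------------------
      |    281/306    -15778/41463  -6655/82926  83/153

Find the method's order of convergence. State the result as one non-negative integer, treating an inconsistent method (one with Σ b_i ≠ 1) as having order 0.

4

b = (281/306, -15778/41463, -6655/82926, 83/153)
c = (0, -3/14, 17/11, 1)
Ac = (0, 0, 4607/4840, 595/1328)
Σ b_i: 281/306·1 + (-15778/41463)·1 + (-6655/82926)·1 + 83/153·1 = 1 ✓
b·c: (-15778/41463)·(-3/14) + (-6655/82926)·17/11 + 83/153·1 = 1/2 ✓
b·c²: (-15778/41463)·9/196 + (-6655/82926)·289/121 + 83/153·1 = 1/3 ✓
b·Ac: (-6655/82926)·4607/4840 + 83/153·595/1328 = 1/6 ✓
b·c³: (-15778/41463)·(-27/2744) + (-6655/82926)·4913/1331 + 83/153·1 = 1/4 ✓
b·(c∘Ac): (-6655/82926)·78319/53240 + 83/153·595/1328 = 1/8 ✓
b·Ac²: (-6655/82926)·(-13821/67760) + 83/153·2295/18592 = 1/12 ✓
b·A²c: 83/153·51/664 = 1/24 ✓; 4 stages ⇒ order 4.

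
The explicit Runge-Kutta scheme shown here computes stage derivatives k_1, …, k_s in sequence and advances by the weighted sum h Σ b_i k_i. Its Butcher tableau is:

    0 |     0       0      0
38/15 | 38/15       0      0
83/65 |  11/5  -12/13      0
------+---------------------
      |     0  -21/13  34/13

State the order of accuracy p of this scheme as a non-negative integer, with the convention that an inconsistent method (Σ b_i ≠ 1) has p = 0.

1

b = (0, -21/13, 34/13)
c = (0, 38/15, 83/65)
Ac = (0, 0, -152/65)
Σ b_i: (-21/13)·1 + 34/13·1 = 1 ✓
b·c: (-21/13)·38/15 + 34/13·83/65 = -636/845 ≠ 1/2 ⇒ order 1.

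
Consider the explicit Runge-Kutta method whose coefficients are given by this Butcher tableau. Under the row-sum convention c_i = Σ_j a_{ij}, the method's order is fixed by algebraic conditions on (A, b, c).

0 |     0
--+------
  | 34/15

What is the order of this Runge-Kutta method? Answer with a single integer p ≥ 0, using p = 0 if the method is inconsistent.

0

b = (34/15)
c = (0)
Σ b_i: 34/15·1 = 34/15 ≠ 1 ⇒ order 0.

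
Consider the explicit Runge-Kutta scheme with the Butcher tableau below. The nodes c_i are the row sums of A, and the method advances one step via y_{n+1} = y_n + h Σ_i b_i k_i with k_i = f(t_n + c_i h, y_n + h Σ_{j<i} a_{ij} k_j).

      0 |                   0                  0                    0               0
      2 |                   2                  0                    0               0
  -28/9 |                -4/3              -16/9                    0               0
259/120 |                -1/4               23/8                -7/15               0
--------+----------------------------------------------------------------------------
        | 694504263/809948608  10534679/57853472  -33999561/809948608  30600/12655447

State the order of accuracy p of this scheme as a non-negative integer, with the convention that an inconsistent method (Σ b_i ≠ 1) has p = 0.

3

b = (694504263/809948608, 10534679/57853472, -33999561/809948608, 30600/12655447)
c = (0, 2, -28/9, 259/120)
Ac = (0, 0, -32/9, 3889/540)
Σ b_i: 694504263/809948608·1 + 10534679/57853472·1 + (-33999561/809948608)·1 + 30600/12655447·1 = 1 ✓
b·c: 10534679/57853472·2 + (-33999561/809948608)·(-28/9) + 30600/12655447·259/120 = 1/2 ✓
b·c²: 10534679/57853472·4 + (-33999561/809948608)·784/81 + 30600/12655447·67081/14400 = 1/3 ✓
b·Ac: (-33999561/809948608)·(-32/9) + 30600/12655447·3889/540 = 1/6 ✓
b·c³: 10534679/57853472·8 + (-33999561/809948608)·(-21952/729) + 30600/12655447·17373979/1728000 = 42879582421/15620437440 ≠ 1/4 ⇒ order 3.
b·(c∘Ac): (-33999561/809948608)·896/81 + 30600/12655447·1007251/64800 = -27775651/65085156 ≠ 1/8
b·Ac²: (-33999561/809948608)·(-64/9) + 30600/12655447·16969/2430 = 15395449/48813867 ≠ 1/12
b·A²c: 30600/12655447·224/135 = 21760/5423763 ≠ 1/24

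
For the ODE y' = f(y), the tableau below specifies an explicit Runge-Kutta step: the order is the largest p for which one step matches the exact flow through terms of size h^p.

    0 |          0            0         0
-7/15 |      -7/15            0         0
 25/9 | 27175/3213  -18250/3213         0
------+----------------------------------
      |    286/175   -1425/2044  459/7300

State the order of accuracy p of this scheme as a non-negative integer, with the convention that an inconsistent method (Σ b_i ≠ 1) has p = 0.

3

b = (286/175, -1425/2044, 459/7300)
c = (0, -7/15, 25/9)
Ac = (0, 0, 3650/1377)
Σ b_i: 286/175·1 + (-1425/2044)·1 + 459/7300·1 = 1 ✓
b·c: (-1425/2044)·(-7/15) + 459/7300·25/9 = 1/2 ✓
b·c²: (-1425/2044)·49/225 + 459/7300·625/81 = 1/3 ✓
b·Ac: 459/7300·3650/1377 = 1/6 ✓; 3 stages ⇒ order 3.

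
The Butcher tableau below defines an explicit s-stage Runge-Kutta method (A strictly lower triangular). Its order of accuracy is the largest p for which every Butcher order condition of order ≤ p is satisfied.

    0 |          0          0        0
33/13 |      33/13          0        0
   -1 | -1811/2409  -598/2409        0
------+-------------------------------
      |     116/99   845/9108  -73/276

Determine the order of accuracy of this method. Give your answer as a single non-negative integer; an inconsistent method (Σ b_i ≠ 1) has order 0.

b = (116/99, 845/9108, -73/276)
c = (0, 33/13, -1)
Ac = (0, 0, -46/73)
Σ b_i: 116/99·1 + 845/9108·1 + (-73/276)·1 = 1 ✓
b·c: 845/9108·33/13 + (-73/276)·(-1) = 1/2 ✓
b·c²: 845/9108·1089/169 + (-73/276)·1 = 1/3 ✓
b·Ac: (-73/276)·(-46/73) = 1/6 ✓; 3 stages ⇒ order 3.

3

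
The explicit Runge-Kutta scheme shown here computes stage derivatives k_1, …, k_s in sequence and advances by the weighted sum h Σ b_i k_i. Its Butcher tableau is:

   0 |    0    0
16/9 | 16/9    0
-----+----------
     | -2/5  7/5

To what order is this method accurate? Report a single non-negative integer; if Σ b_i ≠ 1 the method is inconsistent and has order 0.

1

b = (-2/5, 7/5)
c = (0, 16/9)
Σ b_i: (-2/5)·1 + 7/5·1 = 1 ✓
b·c: 7/5·16/9 = 112/45 ≠ 1/2 ⇒ order 1.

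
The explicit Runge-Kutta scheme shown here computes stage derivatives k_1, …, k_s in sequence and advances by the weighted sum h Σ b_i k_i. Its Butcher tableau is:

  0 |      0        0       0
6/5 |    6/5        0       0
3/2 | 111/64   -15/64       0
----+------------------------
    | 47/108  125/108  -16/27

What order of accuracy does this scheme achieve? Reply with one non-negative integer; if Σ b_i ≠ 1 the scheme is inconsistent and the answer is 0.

3

b = (47/108, 125/108, -16/27)
c = (0, 6/5, 3/2)
Ac = (0, 0, -9/32)
Σ b_i: 47/108·1 + 125/108·1 + (-16/27)·1 = 1 ✓
b·c: 125/108·6/5 + (-16/27)·3/2 = 1/2 ✓
b·c²: 125/108·36/25 + (-16/27)·9/4 = 1/3 ✓
b·Ac: (-16/27)·(-9/32) = 1/6 ✓; 3 stages ⇒ order 3.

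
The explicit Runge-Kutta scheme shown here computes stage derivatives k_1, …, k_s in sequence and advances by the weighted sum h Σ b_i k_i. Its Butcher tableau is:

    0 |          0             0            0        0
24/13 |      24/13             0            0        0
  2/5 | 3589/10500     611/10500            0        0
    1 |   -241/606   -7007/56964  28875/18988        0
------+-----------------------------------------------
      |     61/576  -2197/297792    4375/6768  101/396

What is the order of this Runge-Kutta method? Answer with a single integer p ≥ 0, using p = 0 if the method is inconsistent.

b = (61/576, -2197/297792, 4375/6768, 101/396)
c = (0, 24/13, 2/5, 1)
Ac = (0, 0, 94/875, 77/202)
Σ b_i: 61/576·1 + (-2197/297792)·1 + 4375/6768·1 + 101/396·1 = 1 ✓
b·c: (-2197/297792)·24/13 + 4375/6768·2/5 + 101/396·1 = 1/2 ✓
b·c²: (-2197/297792)·576/169 + 4375/6768·4/25 + 101/396·1 = 1/3 ✓
b·Ac: 4375/6768·94/875 + 101/396·77/202 = 1/6 ✓
b·c³: (-2197/297792)·13824/2197 + 4375/6768·8/125 + 101/396·1 = 1/4 ✓
b·(c∘Ac): 4375/6768·188/4375 + 101/396·77/202 = 1/8 ✓
b·Ac²: 4375/6768·2256/11375 + 101/396·(-231/1313) = 1/12 ✓
b·A²c: 101/396·33/202 = 1/24 ✓; 4 stages ⇒ order 4.

4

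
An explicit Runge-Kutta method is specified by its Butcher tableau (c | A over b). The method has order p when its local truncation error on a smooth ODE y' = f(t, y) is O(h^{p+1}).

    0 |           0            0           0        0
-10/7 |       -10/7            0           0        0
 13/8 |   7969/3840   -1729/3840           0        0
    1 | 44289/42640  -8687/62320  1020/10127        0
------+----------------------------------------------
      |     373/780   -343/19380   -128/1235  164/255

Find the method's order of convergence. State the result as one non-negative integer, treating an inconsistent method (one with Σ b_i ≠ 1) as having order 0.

b = (373/780, -343/19380, -128/1235, 164/255)
c = (0, -10/7, 13/8, 1)
Ac = (0, 0, 247/384, 119/328)
Σ b_i: 373/780·1 + (-343/19380)·1 + (-128/1235)·1 + 164/255·1 = 1 ✓
b·c: (-343/19380)·(-10/7) + (-128/1235)·13/8 + 164/255·1 = 1/2 ✓
b·c²: (-343/19380)·100/49 + (-128/1235)·169/64 + 164/255·1 = 1/3 ✓
b·Ac: (-128/1235)·247/384 + 164/255·119/328 = 1/6 ✓
b·c³: (-343/19380)·(-1000/343) + (-128/1235)·2197/512 + 164/255·1 = 1/4 ✓
b·(c∘Ac): (-128/1235)·3211/3072 + 164/255·119/328 = 1/8 ✓
b·Ac²: (-128/1235)·(-1235/1344) + 164/255·(-85/4592) = 1/12 ✓
b·A²c: 164/255·85/1312 = 1/24 ✓; 4 stages ⇒ order 4.

4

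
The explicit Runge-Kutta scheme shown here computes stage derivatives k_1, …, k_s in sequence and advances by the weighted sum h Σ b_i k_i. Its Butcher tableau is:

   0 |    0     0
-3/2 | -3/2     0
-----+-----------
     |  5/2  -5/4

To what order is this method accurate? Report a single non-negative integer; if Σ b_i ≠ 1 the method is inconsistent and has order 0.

b = (5/2, -5/4)
c = (0, -3/2)
Σ b_i: 5/2·1 + (-5/4)·1 = 5/4 ≠ 1 ⇒ order 0.

0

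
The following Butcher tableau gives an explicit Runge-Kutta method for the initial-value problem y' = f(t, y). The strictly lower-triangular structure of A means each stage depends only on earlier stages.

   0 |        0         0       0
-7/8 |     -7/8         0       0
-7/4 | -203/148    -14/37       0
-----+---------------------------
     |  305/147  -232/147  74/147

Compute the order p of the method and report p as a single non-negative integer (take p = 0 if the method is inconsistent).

3

b = (305/147, -232/147, 74/147)
c = (0, -7/8, -7/4)
Ac = (0, 0, 49/148)
Σ b_i: 305/147·1 + (-232/147)·1 + 74/147·1 = 1 ✓
b·c: (-232/147)·(-7/8) + 74/147·(-7/4) = 1/2 ✓
b·c²: (-232/147)·49/64 + 74/147·49/16 = 1/3 ✓
b·Ac: 74/147·49/148 = 1/6 ✓; 3 stages ⇒ order 3.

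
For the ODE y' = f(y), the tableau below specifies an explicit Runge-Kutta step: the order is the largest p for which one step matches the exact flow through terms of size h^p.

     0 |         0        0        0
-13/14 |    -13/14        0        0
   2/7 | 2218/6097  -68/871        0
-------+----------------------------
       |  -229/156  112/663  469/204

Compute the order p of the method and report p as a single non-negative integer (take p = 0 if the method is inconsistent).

3

b = (-229/156, 112/663, 469/204)
c = (0, -13/14, 2/7)
Ac = (0, 0, 34/469)
Σ b_i: (-229/156)·1 + 112/663·1 + 469/204·1 = 1 ✓
b·c: 112/663·(-13/14) + 469/204·2/7 = 1/2 ✓
b·c²: 112/663·169/196 + 469/204·4/49 = 1/3 ✓
b·Ac: 469/204·34/469 = 1/6 ✓; 3 stages ⇒ order 3.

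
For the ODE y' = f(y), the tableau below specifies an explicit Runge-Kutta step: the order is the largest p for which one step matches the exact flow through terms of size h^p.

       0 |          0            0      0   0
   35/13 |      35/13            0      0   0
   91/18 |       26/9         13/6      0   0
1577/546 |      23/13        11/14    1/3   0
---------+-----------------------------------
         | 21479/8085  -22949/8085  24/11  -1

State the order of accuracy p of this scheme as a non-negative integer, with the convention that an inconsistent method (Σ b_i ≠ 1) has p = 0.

b = (21479/8085, -22949/8085, 24/11, -1)
c = (0, 35/13, 91/18, 1577/546)
Ac = (0, 0, 35/6, 1334/351)
Σ b_i: 21479/8085·1 + (-22949/8085)·1 + 24/11·1 + (-1)·1 = 1 ✓
b·c: (-22949/8085)·35/13 + 24/11·91/18 + (-1)·1577/546 = 1/2 ✓
b·c²: (-22949/8085)·1225/169 + 24/11·8281/324 + (-1)·2486929/298116 = 264120851/9837828 ≠ 1/3 ⇒ order 2.
b·Ac: 24/11·35/6 + (-1)·1334/351 = 34466/3861 ≠ 1/6

2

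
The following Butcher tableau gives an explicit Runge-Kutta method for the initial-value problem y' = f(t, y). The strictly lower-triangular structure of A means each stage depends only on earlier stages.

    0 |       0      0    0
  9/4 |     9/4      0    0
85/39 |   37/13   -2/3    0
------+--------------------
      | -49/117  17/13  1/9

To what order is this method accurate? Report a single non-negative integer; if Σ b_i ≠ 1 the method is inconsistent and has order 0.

1

b = (-49/117, 17/13, 1/9)
c = (0, 9/4, 85/39)
Ac = (0, 0, -3/2)
Σ b_i: (-49/117)·1 + 17/13·1 + 1/9·1 = 1 ✓
b·c: 17/13·9/4 + 1/9·85/39 = 4471/1404 ≠ 1/2 ⇒ order 1.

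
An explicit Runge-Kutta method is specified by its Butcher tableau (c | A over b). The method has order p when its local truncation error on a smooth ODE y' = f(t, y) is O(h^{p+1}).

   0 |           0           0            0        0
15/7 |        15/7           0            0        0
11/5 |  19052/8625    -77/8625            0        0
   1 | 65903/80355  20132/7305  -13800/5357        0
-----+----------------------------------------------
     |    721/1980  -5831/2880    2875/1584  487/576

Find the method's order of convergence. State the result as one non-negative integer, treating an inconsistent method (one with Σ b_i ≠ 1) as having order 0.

b = (721/1980, -5831/2880, 2875/1584, 487/576)
c = (0, 15/7, 11/5, 1)
Ac = (0, 0, -11/575, 116/487)
Σ b_i: 721/1980·1 + (-5831/2880)·1 + 2875/1584·1 + 487/576·1 = 1 ✓
b·c: (-5831/2880)·15/7 + 2875/1584·11/5 + 487/576·1 = 1/2 ✓
b·c²: (-5831/2880)·225/49 + 2875/1584·121/25 + 487/576·1 = 1/3 ✓
b·Ac: 2875/1584·(-11/575) + 487/576·116/487 = 1/6 ✓
b·c³: (-5831/2880)·3375/343 + 2875/1584·1331/125 + 487/576·1 = 1/4 ✓
b·(c∘Ac): 2875/1584·(-121/2875) + 487/576·116/487 = 1/8 ✓
b·Ac²: 2875/1584·(-33/805) + 487/576·636/3409 = 1/12 ✓
b·A²c: 487/576·24/487 = 1/24 ✓; 4 stages ⇒ order 4.

4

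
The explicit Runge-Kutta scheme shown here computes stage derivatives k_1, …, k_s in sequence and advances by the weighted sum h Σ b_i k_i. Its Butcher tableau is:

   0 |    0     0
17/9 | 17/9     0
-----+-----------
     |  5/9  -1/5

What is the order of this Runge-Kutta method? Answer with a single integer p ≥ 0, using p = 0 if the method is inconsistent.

0

b = (5/9, -1/5)
c = (0, 17/9)
Σ b_i: 5/9·1 + (-1/5)·1 = 16/45 ≠ 1 ⇒ order 0.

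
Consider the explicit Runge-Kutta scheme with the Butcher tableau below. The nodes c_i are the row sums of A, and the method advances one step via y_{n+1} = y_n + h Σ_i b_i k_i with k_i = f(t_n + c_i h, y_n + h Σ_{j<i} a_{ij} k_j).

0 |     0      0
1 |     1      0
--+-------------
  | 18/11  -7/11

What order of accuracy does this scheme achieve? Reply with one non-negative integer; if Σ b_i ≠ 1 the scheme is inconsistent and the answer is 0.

1

b = (18/11, -7/11)
c = (0, 1)
Σ b_i: 18/11·1 + (-7/11)·1 = 1 ✓
b·c: (-7/11)·1 = -7/11 ≠ 1/2 ⇒ order 1.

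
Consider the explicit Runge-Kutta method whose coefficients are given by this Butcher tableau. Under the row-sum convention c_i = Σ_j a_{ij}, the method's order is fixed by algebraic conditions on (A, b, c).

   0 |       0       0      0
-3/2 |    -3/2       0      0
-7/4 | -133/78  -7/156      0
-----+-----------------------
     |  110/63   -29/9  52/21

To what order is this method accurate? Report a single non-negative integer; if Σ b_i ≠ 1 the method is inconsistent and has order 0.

3

b = (110/63, -29/9, 52/21)
c = (0, -3/2, -7/4)
Ac = (0, 0, 7/104)
Σ b_i: 110/63·1 + (-29/9)·1 + 52/21·1 = 1 ✓
b·c: (-29/9)·(-3/2) + 52/21·(-7/4) = 1/2 ✓
b·c²: (-29/9)·9/4 + 52/21·49/16 = 1/3 ✓
b·Ac: 52/21·7/104 = 1/6 ✓; 3 stages ⇒ order 3.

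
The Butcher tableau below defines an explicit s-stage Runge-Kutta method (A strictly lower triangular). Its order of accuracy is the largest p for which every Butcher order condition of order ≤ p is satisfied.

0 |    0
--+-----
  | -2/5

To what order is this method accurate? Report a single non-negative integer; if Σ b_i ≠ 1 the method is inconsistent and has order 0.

0

b = (-2/5)
c = (0)
Σ b_i: (-2/5)·1 = -2/5 ≠ 1 ⇒ order 0.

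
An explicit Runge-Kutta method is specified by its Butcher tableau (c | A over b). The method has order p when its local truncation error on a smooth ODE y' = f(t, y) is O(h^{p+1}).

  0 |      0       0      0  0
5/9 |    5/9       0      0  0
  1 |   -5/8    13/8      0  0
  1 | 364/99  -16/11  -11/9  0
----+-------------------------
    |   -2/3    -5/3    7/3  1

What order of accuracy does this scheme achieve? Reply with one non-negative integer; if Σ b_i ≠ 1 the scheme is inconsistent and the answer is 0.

1

b = (-2/3, -5/3, 7/3, 1)
c = (0, 5/9, 1, 1)
Ac = (0, 0, 65/72, -67/33)
Σ b_i: (-2/3)·1 + (-5/3)·1 + 7/3·1 + 1·1 = 1 ✓
b·c: (-5/3)·5/9 + 7/3·1 + 1·1 = 65/27 ≠ 1/2 ⇒ order 1.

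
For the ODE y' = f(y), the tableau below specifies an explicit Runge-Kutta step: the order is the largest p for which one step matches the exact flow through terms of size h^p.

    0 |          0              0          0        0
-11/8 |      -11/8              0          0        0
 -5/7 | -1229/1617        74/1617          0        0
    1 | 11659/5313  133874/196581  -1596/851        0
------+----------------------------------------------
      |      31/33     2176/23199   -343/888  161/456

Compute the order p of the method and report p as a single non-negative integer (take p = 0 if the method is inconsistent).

4

b = (31/33, 2176/23199, -343/888, 161/456)
c = (0, -11/8, -5/7, 1)
Ac = (0, 0, -37/588, 779/1932)
Σ b_i: 31/33·1 + 2176/23199·1 + (-343/888)·1 + 161/456·1 = 1 ✓
b·c: 2176/23199·(-11/8) + (-343/888)·(-5/7) + 161/456·1 = 1/2 ✓
b·c²: 2176/23199·121/64 + (-343/888)·25/49 + 161/456·1 = 1/3 ✓
b·Ac: (-343/888)·(-37/588) + 161/456·779/1932 = 1/6 ✓
b·c³: 2176/23199·(-1331/512) + (-343/888)·(-125/343) + 161/456·1 = 1/4 ✓
b·(c∘Ac): (-343/888)·185/4116 + 161/456·779/1932 = 1/8 ✓
b·Ac²: (-343/888)·407/4704 + 161/456·5111/15456 = 1/12 ✓
b·A²c: 161/456·19/161 = 1/24 ✓; 4 stages ⇒ order 4.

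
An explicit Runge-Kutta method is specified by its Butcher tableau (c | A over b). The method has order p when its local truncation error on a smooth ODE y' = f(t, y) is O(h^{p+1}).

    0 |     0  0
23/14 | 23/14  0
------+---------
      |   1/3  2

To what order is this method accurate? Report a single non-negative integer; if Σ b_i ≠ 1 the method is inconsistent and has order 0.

b = (1/3, 2)
c = (0, 23/14)
Σ b_i: 1/3·1 + 2·1 = 7/3 ≠ 1 ⇒ order 0.

0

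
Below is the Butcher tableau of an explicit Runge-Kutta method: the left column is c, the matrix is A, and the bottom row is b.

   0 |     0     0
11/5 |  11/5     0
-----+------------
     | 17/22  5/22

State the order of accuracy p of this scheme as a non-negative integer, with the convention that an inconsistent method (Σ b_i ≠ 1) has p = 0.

b = (17/22, 5/22)
c = (0, 11/5)
Σ b_i: 17/22·1 + 5/22·1 = 1 ✓
b·c: 5/22·11/5 = 1/2 ✓; 2 stages ⇒ order 2.

2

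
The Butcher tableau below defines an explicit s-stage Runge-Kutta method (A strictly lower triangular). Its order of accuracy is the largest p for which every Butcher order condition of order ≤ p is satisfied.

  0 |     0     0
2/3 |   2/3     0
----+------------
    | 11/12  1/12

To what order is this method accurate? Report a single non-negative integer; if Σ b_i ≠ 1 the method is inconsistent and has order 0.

1

b = (11/12, 1/12)
c = (0, 2/3)
Σ b_i: 11/12·1 + 1/12·1 = 1 ✓
b·c: 1/12·2/3 = 1/18 ≠ 1/2 ⇒ order 1.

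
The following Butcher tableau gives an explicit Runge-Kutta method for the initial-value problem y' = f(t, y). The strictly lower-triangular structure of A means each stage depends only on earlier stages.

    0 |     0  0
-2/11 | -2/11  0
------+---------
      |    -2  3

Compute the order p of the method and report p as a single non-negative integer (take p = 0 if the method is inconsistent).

b = (-2, 3)
c = (0, -2/11)
Σ b_i: (-2)·1 + 3·1 = 1 ✓
b·c: 3·(-2/11) = -6/11 ≠ 1/2 ⇒ order 1.

1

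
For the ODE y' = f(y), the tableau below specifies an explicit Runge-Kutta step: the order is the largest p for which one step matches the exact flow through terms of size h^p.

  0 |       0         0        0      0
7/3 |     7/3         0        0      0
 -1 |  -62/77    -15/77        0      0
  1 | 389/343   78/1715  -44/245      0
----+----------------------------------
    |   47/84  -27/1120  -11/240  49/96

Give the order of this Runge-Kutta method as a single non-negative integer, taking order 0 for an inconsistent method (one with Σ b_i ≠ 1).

4

b = (47/84, -27/1120, -11/240, 49/96)
c = (0, 7/3, -1, 1)
Ac = (0, 0, -5/11, 2/7)
Σ b_i: 47/84·1 + (-27/1120)·1 + (-11/240)·1 + 49/96·1 = 1 ✓
b·c: (-27/1120)·7/3 + (-11/240)·(-1) + 49/96·1 = 1/2 ✓
b·c²: (-27/1120)·49/9 + (-11/240)·1 + 49/96·1 = 1/3 ✓
b·Ac: (-11/240)·(-5/11) + 49/96·2/7 = 1/6 ✓
b·c³: (-27/1120)·343/27 + (-11/240)·(-1) + 49/96·1 = 1/4 ✓
b·(c∘Ac): (-11/240)·5/11 + 49/96·2/7 = 1/8 ✓
b·Ac²: (-11/240)·(-35/33) + 49/96·10/147 = 1/12 ✓
b·A²c: 49/96·4/49 = 1/24 ✓; 4 stages ⇒ order 4.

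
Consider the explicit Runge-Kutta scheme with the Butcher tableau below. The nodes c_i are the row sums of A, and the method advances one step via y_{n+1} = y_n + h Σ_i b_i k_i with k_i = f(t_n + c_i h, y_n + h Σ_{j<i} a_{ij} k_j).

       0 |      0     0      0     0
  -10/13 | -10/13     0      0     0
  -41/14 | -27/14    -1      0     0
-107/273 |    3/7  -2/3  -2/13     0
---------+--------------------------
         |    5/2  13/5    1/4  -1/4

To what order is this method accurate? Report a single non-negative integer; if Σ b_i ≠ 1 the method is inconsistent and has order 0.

b = (5/2, 13/5, 1/4, -1/4)
c = (0, -10/13, -41/14, -107/273)
Ac = (0, 0, 10/13, 263/273)
Σ b_i: 5/2·1 + 13/5·1 + 1/4·1 + (-1/4)·1 = 51/10 ≠ 1 ⇒ order 0.

0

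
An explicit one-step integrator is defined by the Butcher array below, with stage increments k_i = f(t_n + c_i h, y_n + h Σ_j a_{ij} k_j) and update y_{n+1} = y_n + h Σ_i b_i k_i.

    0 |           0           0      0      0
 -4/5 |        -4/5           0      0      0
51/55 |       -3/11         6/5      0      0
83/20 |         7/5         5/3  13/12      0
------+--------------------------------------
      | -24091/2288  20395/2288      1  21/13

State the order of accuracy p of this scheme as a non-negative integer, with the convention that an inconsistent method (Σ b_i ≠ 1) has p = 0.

b = (-24091/2288, 20395/2288, 1, 21/13)
c = (0, -4/5, 51/55, 83/20)
Ac = (0, 0, -24/25, -217/660)
Σ b_i: (-24091/2288)·1 + 20395/2288·1 + 1·1 + 21/13·1 = 1 ✓
b·c: 20395/2288·(-4/5) + 1·51/55 + 21/13·83/20 = 1/2 ✓
b·c²: 20395/2288·16/25 + 1·2601/3025 + 21/13·6889/400 = 21635477/629200 ≠ 1/3 ⇒ order 2.
b·Ac: 1·(-24/25) + 21/13·(-217/660) = -21323/14300 ≠ 1/6

2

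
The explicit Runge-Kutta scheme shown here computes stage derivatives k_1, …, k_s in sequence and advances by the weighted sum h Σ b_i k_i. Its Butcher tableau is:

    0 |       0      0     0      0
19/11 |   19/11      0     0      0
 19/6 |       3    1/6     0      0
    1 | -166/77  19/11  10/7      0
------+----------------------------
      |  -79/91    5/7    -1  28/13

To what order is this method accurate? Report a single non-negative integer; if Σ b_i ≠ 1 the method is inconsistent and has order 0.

1

b = (-79/91, 5/7, -1, 28/13)
c = (0, 19/11, 19/6, 1)
Ac = (0, 0, 19/66, 19076/2541)
Σ b_i: (-79/91)·1 + 5/7·1 + (-1)·1 + 28/13·1 = 1 ✓
b·c: 5/7·19/11 + (-1)·19/6 + 28/13·1 = 1327/6006 ≠ 1/2 ⇒ order 1.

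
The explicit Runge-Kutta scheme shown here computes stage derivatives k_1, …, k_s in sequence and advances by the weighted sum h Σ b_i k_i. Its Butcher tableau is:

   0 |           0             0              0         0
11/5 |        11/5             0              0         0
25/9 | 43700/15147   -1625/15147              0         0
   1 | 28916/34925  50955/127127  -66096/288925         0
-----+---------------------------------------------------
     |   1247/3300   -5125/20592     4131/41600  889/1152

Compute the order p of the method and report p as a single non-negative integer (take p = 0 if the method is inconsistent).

4

b = (1247/3300, -5125/20592, 4131/41600, 889/1152)
c = (0, 11/5, 25/9, 1)
Ac = (0, 0, -325/1377, 219/889)
Σ b_i: 1247/3300·1 + (-5125/20592)·1 + 4131/41600·1 + 889/1152·1 = 1 ✓
b·c: (-5125/20592)·11/5 + 4131/41600·25/9 + 889/1152·1 = 1/2 ✓
b·c²: (-5125/20592)·121/25 + 4131/41600·625/81 + 889/1152·1 = 1/3 ✓
b·Ac: 4131/41600·(-325/1377) + 889/1152·219/889 = 1/6 ✓
b·c³: (-5125/20592)·1331/125 + 4131/41600·15625/729 + 889/1152·1 = 1/4 ✓
b·(c∘Ac): 4131/41600·(-8125/12393) + 889/1152·219/889 = 1/8 ✓
b·Ac²: 4131/41600·(-715/1377) + 889/1152·111/635 = 1/12 ✓
b·A²c: 889/1152·48/889 = 1/24 ✓; 4 stages ⇒ order 4.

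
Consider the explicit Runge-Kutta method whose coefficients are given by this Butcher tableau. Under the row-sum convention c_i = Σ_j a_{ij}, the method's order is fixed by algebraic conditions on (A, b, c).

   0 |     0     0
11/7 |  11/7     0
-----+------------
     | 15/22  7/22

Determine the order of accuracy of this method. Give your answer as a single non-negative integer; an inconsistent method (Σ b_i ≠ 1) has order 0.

2

b = (15/22, 7/22)
c = (0, 11/7)
Σ b_i: 15/22·1 + 7/22·1 = 1 ✓
b·c: 7/22·11/7 = 1/2 ✓; 2 stages ⇒ order 2.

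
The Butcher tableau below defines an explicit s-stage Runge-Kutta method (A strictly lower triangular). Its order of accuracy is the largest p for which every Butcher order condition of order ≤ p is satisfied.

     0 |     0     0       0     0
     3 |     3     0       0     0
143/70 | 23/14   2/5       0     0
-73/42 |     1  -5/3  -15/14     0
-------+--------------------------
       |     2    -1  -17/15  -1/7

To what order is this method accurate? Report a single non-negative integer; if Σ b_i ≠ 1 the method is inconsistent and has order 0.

b = (2, -1, -17/15, -1/7)
c = (0, 3, 143/70, -73/42)
Ac = (0, 0, 6/5, -1409/196)
Σ b_i: 2·1 + (-1)·1 + (-17/15)·1 + (-1/7)·1 = -29/105 ≠ 1 ⇒ order 0.

0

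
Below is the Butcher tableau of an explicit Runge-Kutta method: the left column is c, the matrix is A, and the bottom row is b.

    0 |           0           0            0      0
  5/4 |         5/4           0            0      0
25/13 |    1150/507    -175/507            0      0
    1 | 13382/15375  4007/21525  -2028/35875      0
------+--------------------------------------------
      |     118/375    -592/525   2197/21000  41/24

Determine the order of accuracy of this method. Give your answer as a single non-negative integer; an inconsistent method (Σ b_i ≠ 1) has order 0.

b = (118/375, -592/525, 2197/21000, 41/24)
c = (0, 5/4, 25/13, 1)
Ac = (0, 0, -875/2028, 61/492)
Σ b_i: 118/375·1 + (-592/525)·1 + 2197/21000·1 + 41/24·1 = 1 ✓
b·c: (-592/525)·5/4 + 2197/21000·25/13 + 41/24·1 = 1/2 ✓
b·c²: (-592/525)·25/16 + 2197/21000·625/169 + 41/24·1 = 1/3 ✓
b·Ac: 2197/21000·(-875/2028) + 41/24·61/492 = 1/6 ✓
b·c³: (-592/525)·125/64 + 2197/21000·15625/2197 + 41/24·1 = 1/4 ✓
b·(c∘Ac): 2197/21000·(-21875/26364) + 41/24·61/492 = 1/8 ✓
b·Ac²: 2197/21000·(-4375/8112) + 41/24·161/1968 = 1/12 ✓
b·A²c: 41/24·1/41 = 1/24 ✓; 4 stages ⇒ order 4.

4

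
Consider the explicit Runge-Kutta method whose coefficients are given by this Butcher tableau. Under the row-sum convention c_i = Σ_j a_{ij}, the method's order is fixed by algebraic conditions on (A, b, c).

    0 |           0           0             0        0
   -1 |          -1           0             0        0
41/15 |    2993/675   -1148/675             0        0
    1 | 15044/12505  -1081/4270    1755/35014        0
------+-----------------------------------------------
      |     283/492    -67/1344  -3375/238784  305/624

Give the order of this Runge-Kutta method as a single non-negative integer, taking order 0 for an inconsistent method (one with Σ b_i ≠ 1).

4

b = (283/492, -67/1344, -3375/238784, 305/624)
c = (0, -1, 41/15, 1)
Ac = (0, 0, 1148/675, 119/305)
Σ b_i: 283/492·1 + (-67/1344)·1 + (-3375/238784)·1 + 305/624·1 = 1 ✓
b·c: (-67/1344)·(-1) + (-3375/238784)·41/15 + 305/624·1 = 1/2 ✓
b·c²: (-67/1344)·1 + (-3375/238784)·1681/225 + 305/624·1 = 1/3 ✓
b·Ac: (-3375/238784)·1148/675 + 305/624·119/305 = 1/6 ✓
b·c³: (-67/1344)·(-1) + (-3375/238784)·68921/3375 + 305/624·1 = 1/4 ✓
b·(c∘Ac): (-3375/238784)·47068/10125 + 305/624·119/305 = 1/8 ✓
b·Ac²: (-3375/238784)·(-1148/675) + 305/624·37/305 = 1/12 ✓
b·A²c: 305/624·26/305 = 1/24 ✓; 4 stages ⇒ order 4.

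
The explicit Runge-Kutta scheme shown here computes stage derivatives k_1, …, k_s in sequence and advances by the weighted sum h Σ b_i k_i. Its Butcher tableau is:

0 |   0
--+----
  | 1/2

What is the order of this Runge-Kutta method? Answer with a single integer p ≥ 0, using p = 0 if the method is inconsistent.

0

b = (1/2)
c = (0)
Σ b_i: 1/2·1 = 1/2 ≠ 1 ⇒ order 0.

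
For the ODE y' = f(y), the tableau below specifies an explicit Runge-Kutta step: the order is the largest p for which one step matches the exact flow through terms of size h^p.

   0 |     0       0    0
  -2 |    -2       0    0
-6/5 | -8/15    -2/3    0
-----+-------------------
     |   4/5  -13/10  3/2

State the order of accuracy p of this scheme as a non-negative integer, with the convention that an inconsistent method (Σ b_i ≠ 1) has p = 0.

1

b = (4/5, -13/10, 3/2)
c = (0, -2, -6/5)
Ac = (0, 0, 4/3)
Σ b_i: 4/5·1 + (-13/10)·1 + 3/2·1 = 1 ✓
b·c: (-13/10)·(-2) + 3/2·(-6/5) = 4/5 ≠ 1/2 ⇒ order 1.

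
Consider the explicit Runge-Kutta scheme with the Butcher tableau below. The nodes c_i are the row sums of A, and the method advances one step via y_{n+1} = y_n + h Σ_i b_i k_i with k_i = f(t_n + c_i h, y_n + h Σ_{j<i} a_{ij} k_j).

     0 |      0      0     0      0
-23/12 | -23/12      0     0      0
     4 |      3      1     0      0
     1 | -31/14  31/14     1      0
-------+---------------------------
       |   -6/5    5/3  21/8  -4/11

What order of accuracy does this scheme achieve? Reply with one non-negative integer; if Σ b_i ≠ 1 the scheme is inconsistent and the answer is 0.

b = (-6/5, 5/3, 21/8, -4/11)
c = (0, -23/12, 4, 1)
Ac = (0, 0, -23/12, -41/168)
Σ b_i: (-6/5)·1 + 5/3·1 + 21/8·1 + (-4/11)·1 = 3601/1320 ≠ 1 ⇒ order 0.

0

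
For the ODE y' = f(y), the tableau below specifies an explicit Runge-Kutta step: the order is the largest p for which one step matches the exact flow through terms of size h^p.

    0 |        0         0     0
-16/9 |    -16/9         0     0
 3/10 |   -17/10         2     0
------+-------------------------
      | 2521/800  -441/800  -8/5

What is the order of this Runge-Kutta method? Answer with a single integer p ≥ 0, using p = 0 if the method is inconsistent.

2

b = (2521/800, -441/800, -8/5)
c = (0, -16/9, 3/10)
Ac = (0, 0, -32/9)
Σ b_i: 2521/800·1 + (-441/800)·1 + (-8/5)·1 = 1 ✓
b·c: (-441/800)·(-16/9) + (-8/5)·3/10 = 1/2 ✓
b·c²: (-441/800)·256/81 + (-8/5)·9/100 = -2122/1125 ≠ 1/3 ⇒ order 2.
b·Ac: (-8/5)·(-32/9) = 256/45 ≠ 1/6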